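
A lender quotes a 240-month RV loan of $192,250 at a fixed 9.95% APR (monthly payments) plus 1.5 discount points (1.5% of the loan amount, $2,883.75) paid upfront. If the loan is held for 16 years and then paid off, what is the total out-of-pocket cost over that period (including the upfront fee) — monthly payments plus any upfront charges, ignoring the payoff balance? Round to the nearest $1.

At 9.95% the monthly rate is 0.0082917, so the payment is 192,250 × 0.0082917 / (1 − 1.0082917^−240) = $1,848.89.
Total outlay = 192 × $1,848.89 + $2,883.75 = $357,870.63.

$357,871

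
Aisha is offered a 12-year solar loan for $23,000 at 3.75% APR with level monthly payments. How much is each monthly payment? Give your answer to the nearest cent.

At 3.75% the monthly rate is 0.0031250, so the payment is 23,000 × 0.0031250 / (1 − 1.0031250^−144) = $198.59.

$198.59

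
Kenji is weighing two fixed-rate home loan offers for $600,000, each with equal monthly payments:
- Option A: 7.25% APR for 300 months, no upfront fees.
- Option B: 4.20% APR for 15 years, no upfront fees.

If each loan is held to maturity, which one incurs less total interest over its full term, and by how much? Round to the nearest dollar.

Option A: monthly rate = 7.25%/12 = 0.0060417; payment = 600,000 × 0.0060417 / (1 − (1+0.0060417)^−300) = $4,336.84.
Total interest on Option A = 300 × $4,336.84 − $600,000 = $701,052.00.
Option B: at 4.20% the monthly rate is 0.0035000, so the payment is 600,000 × 0.0035000 / (1 − 1.0035000^−180) = $4,498.50.
Total interest on Option B = 180 × $4,498.50 − $600,000 = $209,730.00.
Option B is lower by $491,322.00.

Option B by $491,322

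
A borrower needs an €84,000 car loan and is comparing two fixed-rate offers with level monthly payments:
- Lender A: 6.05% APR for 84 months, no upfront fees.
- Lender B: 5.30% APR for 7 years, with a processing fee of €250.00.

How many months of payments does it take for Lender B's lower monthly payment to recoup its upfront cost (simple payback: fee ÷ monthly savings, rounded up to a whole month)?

9 months

Lender A: at 6.05% the monthly rate is 0.0050417, so the payment is 84,000 × 0.0050417 / (1 − 1.0050417^−84) = €1,229.13.
Lender B: monthly rate = 5.3%/12 = 0.0044167; payment = 84,000 × 0.0044167 / (1 − (1+0.0044167)^−84) = €1,199.13.
Monthly savings = €1,229.13 − €1,199.13 = €30.00.
Break-even = €250.00 / €30.00 = 8.33 → 9 months.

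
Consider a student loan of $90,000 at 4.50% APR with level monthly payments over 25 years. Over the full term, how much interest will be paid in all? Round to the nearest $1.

At 4.50% the monthly rate is 0.0037500, so the payment is 90,000 × 0.0037500 / (1 − 1.0037500^−300) = $500.25.
Total paid = 300 × $500.25 = $150,075.00; interest = $150,075.00 − $90,000 = $60,075.00.

$60,075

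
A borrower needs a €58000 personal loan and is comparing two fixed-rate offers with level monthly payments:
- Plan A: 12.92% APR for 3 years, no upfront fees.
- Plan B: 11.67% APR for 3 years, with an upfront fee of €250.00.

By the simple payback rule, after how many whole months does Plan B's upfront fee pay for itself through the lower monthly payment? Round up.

Plan A: at 12.92% the monthly rate is 0.0107667, so the payment is 58,000 × 0.0107667 / (1 − 1.0107667^−36) = €1,952.02.
Plan B: at 11.67% the monthly rate is 0.0097250, so the payment is 58,000 × 0.0097250 / (1 − 1.0097250^−36) = €1,917.30.
Monthly savings = €1,952.02 − €1,917.30 = €34.72.
Break-even = €250.00 / €34.72 = 7.20 → 8 months.

8 months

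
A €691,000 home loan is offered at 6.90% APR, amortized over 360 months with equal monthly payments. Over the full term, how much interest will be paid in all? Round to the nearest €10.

€947,330

At 6.90% the monthly rate is 0.0057500, so the payment is 691,000 × 0.0057500 / (1 − 1.0057500^−360) = €4,550.93.
Total paid = 360 × €4,550.93 = €1,638,334.80; interest = €1,638,334.80 − €691,000 = €947,334.80.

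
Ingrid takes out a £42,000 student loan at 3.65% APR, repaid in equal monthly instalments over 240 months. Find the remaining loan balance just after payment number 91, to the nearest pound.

£29,537

With monthly rate i = 3.65%/12 = 0.0030417, the balance after k of n payments is P · [(1+i)^n − (1+i)^k] / [(1+i)^n − 1].
(1+0.0030417)^240 = 2.07278277 and (1+0.0030417)^91 = 1.31833762, so the balance is 42,000 × (2.07278277 − 1.31833762) / (2.07278277 − 1) = £29,536.92.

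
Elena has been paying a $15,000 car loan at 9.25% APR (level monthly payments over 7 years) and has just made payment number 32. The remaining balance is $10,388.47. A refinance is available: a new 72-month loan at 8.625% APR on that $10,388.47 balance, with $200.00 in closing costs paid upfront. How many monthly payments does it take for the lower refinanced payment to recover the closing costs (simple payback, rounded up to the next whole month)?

4 months

Current payment = 15,000 × 9.25%/12 / (1 − (1+0.0077083)^−84) = $243.24.
Refinanced payment = 10,388.47 × 0.0071875 / (1 − (1+0.0071875)^−72) = $185.33.
Monthly savings = $243.24 − $185.33 = $57.91.
Break-even = $200.00 / $57.91 = 3.45 → 4 months.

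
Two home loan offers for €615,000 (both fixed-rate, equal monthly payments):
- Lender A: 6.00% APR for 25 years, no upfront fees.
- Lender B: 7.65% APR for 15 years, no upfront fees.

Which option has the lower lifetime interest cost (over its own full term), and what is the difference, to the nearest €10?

Lender A: at 6.00% the monthly rate is 0.0050000, so the payment is 615,000 × 0.0050000 / (1 − 1.0050000^−300) = €3,962.45.
Total interest on Lender A = 300 × €3,962.45 − €615,000 = €573,735.00.
Lender B: monthly rate = 7.65%/12 = 0.0063750; payment = 615,000 × 0.0063750 / (1 − (1+0.0063750)^−180) = €5,753.67.
Total interest on Lender B = 180 × €5,753.67 − €615,000 = €420,660.60.
Lender B is lower by €153,074.40.

Lender B by €153,070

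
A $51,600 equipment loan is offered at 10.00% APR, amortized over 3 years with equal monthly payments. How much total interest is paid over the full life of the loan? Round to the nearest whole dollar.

Monthly rate = 10%/12 = 0.0083333; payment = 51,600 × 0.0083333 / (1 − (1+0.0083333)^−36) = $1,664.99.
Total paid = 36 × $1,664.99 = $59,939.64; interest = $59,939.64 − $51,600 = $8,339.64.

$8,340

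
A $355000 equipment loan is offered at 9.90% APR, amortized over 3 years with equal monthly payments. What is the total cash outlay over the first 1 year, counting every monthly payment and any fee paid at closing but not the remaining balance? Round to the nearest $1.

Monthly rate = 9.9%/12 = 0.0082500; payment = 355,000 × 0.0082500 / (1 − (1+0.0082500)^−36) = $11,438.19.
Total outlay = 12 × $11,438.19 = $137,258.28.

$137,258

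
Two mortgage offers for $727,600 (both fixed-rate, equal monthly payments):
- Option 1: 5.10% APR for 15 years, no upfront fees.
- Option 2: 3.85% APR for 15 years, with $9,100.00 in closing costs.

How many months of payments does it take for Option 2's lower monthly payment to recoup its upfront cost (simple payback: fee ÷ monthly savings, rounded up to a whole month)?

20 months

Option 1: monthly rate = 5.1%/12 = 0.0042500; payment = 727,600 × 0.0042500 / (1 − (1+0.0042500)^−180) = $5,791.79.
Option 2: at 3.85% the monthly rate is 0.0032083, so the payment is 727,600 × 0.0032083 / (1 − 1.0032083^−180) = $5,327.44.
Monthly savings = $5,791.79 − $5,327.44 = $464.35.
Break-even = $9,100.00 / $464.35 = 19.60 → 20 months.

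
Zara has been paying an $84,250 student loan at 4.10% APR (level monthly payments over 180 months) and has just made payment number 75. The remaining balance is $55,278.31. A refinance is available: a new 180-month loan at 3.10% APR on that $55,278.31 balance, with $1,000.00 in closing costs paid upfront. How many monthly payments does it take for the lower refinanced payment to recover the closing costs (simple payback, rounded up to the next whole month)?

5 months

Current payment = 84,250 × 4.1%/12 / (1 − (1+0.0034167)^−180) = $627.42.
Refinanced payment = 55,278.31 × 0.0025833 / (1 − (1+0.0025833)^−180) = $384.41.
Monthly savings = $627.42 − $384.41 = $243.01.
Break-even = $1,000.00 / $243.01 = 4.12 → 5 months.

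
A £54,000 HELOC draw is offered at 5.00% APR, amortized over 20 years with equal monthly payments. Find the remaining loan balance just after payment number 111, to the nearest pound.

£35,507

With monthly rate i = 5%/12 = 0.0041667, the balance after k of n payments is P · [(1+i)^n − (1+i)^k] / [(1+i)^n − 1].
(1+0.0041667)^240 = 2.71264029 and (1+0.0041667)^111 = 1.58651395, so the balance is 54,000 × (2.71264029 − 1.58651395) / (2.71264029 − 1) = £35,507.06.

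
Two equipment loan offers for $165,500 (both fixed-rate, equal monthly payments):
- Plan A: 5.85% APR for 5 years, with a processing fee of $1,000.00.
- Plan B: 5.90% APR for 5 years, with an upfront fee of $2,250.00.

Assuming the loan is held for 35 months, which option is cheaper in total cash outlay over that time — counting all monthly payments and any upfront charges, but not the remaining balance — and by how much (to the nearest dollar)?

Plan A: monthly rate = 5.85%/12 = 0.0048750; payment = 165,500 × 0.0048750 / (1 − (1+0.0048750)^−60) = $3,188.05.
Plan B: at 5.90% the monthly rate is 0.0049167, so the payment is 165,500 × 0.0049167 / (1 − 1.0049167^−60) = $3,191.89.
Over 35 months: Plan A costs 35 × $3,188.05 + $1,000.00 = $112,581.75; Plan B costs 35 × $3,191.89 + $2,250.00 = $113,966.15.
Plan A is cheaper by $113,966.15 − $112,581.75 = $1,384.40.

Plan A by $1,384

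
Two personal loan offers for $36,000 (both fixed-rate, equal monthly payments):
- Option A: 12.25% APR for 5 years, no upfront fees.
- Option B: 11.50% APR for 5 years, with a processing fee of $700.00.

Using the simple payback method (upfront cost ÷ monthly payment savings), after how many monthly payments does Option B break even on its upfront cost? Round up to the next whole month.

Option A: at 12.25% the monthly rate is 0.0102083, so the payment is 36,000 × 0.0102083 / (1 − 1.0102083^−60) = $805.36.
Option B: monthly rate = 11.5%/12 = 0.0095833; payment = 36,000 × 0.0095833 / (1 − (1+0.0095833)^−60) = $791.73.
Monthly savings = $805.36 − $791.73 = $13.63.
Break-even = $700.00 / $13.63 = 51.36 → 52 months.

52 months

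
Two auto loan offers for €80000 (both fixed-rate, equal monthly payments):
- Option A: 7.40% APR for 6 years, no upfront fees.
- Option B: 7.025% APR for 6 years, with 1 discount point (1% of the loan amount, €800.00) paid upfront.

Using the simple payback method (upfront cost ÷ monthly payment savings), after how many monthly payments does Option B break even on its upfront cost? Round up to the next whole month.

56 months

Option A: at 7.40% the monthly rate is 0.0061667, so the payment is 80,000 × 0.0061667 / (1 − 1.0061667^−72) = €1,379.34.
Option B: monthly rate = 7.025%/12 = 0.0058542; payment = 80,000 × 0.0058542 / (1 − (1+0.0058542)^−72) = €1,364.88.
Monthly savings = €1,379.34 − €1,364.88 = €14.46.
Break-even = €800.00 / €14.46 = 55.33 → 56 months.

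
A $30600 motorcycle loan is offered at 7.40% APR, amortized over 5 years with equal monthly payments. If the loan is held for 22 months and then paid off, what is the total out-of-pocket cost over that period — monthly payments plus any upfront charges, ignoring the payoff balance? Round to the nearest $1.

$13,458

Monthly rate = 7.4%/12 = 0.0061667; payment = 30,600 × 0.0061667 / (1 − (1+0.0061667)^−60) = $611.71.
Total outlay = 22 × $611.71 = $13,457.62.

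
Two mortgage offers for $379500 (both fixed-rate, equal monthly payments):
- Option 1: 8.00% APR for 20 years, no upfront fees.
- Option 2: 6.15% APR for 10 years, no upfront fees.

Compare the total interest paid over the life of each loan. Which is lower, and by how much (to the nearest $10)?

Option 2 by $252,810

Option 1: at 8.00% the monthly rate is 0.0066667, so the payment is 379,500 × 0.0066667 / (1 − 1.0066667^−240) = $3,174.29.
Total interest on Option 1 = 240 × $3,174.29 − $379,500 = $382,329.60.
Option 2: monthly rate = 6.15%/12 = 0.0051250; payment = 379,500 × 0.0051250 / (1 − (1+0.0051250)^−120) = $4,241.87.
Total interest on Option 2 = 120 × $4,241.87 − $379,500 = $129,524.40.
Option 2 is lower by $252,805.20.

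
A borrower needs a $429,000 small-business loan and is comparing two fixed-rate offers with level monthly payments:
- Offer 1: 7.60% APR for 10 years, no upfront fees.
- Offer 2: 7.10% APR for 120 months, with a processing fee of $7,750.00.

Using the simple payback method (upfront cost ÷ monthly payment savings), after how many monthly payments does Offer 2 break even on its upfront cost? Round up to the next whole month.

70 months

Offer 1: monthly rate = 7.6%/12 = 0.0063333; payment = 429,000 × 0.0063333 / (1 − (1+0.0063333)^−120) = $5,114.72.
Offer 2: monthly rate = 7.1%/12 = 0.0059167; payment = 429,000 × 0.0059167 / (1 − (1+0.0059167)^−120) = $5,003.19.
Monthly savings = $5,114.72 − $5,003.19 = $111.53.
Break-even = $7,750.00 / $111.53 = 69.49 → 70 months.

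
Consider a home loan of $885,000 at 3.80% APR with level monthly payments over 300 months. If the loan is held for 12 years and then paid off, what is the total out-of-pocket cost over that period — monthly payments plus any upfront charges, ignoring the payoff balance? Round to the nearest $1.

$658,682

At 3.80% the monthly rate is 0.0031667, so the payment is 885,000 × 0.0031667 / (1 − 1.0031667^−300) = $4,574.18.
Total outlay = 144 × $4,574.18 = $658,681.92.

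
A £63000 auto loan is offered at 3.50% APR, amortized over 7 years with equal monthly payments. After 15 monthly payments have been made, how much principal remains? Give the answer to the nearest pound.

With monthly rate i = 3.5%/12 = 0.0029167, the balance after k of n payments is P · [(1+i)^n − (1+i)^k] / [(1+i)^n − 1].
(1+0.0029167)^84 = 1.27716580 and (1+0.0029167)^15 = 1.04465462, so the balance is 63,000 × (1.27716580 − 1.04465462) / (1.27716580 − 1) = £52,849.97.

£52,850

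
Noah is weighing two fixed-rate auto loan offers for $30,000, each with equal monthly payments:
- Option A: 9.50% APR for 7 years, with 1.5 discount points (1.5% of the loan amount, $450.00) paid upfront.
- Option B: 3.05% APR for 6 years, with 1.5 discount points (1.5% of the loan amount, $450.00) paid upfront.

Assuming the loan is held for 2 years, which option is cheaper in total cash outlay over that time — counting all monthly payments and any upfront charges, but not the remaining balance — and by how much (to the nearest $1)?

Option B by $812

Option A: monthly rate = 9.5%/12 = 0.0079167; payment = 30,000 × 0.0079167 / (1 − (1+0.0079167)^−84) = $490.32.
Option B: monthly rate = 3.05%/12 = 0.0025417; payment = 30,000 × 0.0025417 / (1 − (1+0.0025417)^−72) = $456.48.
Over 24 months: Option A costs 24 × $490.32 + $450.00 = $12,217.68; Option B costs 24 × $456.48 + $450.00 = $11,405.52.
Option B is cheaper by $12,217.68 − $11,405.52 = $812.16.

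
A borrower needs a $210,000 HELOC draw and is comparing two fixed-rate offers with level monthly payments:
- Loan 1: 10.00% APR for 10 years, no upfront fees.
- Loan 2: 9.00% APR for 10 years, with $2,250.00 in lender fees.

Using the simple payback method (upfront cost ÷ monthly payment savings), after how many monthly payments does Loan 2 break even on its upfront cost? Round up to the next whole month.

Loan 1: at 10.00% the monthly rate is 0.0083333, so the payment is 210,000 × 0.0083333 / (1 − 1.0083333^−120) = $2,775.17.
Loan 2: at 9.00% the monthly rate is 0.0075000, so the payment is 210,000 × 0.0075000 / (1 − 1.0075000^−120) = $2,660.19.
Monthly savings = $2,775.17 − $2,660.19 = $114.98.
Break-even = $2,250.00 / $114.98 = 19.57 → 20 months.

20 months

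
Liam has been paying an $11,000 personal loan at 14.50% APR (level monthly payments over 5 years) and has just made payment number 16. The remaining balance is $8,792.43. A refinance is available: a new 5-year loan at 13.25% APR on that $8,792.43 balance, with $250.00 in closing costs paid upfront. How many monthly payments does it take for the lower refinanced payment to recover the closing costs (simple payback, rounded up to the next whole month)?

5 months

Current payment = 11,000 × 14.5%/12 / (1 − (1+0.0120833)^−60) = $258.81.
Refinanced payment = 8,792.43 × 0.0110417 / (1 − (1+0.0110417)^−60) = $201.18.
Monthly savings = $258.81 − $201.18 = $57.63.
Break-even = $250.00 / $57.63 = 4.34 → 5 months.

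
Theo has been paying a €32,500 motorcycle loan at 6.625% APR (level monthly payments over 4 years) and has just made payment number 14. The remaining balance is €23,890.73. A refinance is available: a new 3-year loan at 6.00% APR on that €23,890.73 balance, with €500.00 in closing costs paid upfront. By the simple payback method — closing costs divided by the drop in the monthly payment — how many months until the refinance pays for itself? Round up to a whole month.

Current payment = 32,500 × 6.625%/12 / (1 − (1+0.0055208)^−48) = €772.61.
Refinanced payment = 23,890.73 × 0.0050000 / (1 − (1+0.0050000)^−36) = €726.80.
Monthly savings = €772.61 − €726.80 = €45.81.
Break-even = €500.00 / €45.81 = 10.91 → 11 months.

11 months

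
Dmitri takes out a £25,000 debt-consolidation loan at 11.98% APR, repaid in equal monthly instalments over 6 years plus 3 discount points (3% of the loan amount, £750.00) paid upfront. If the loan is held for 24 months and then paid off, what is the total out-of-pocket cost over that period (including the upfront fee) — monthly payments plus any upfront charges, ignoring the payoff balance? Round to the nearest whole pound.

Monthly rate = 11.98%/12 = 0.0099833; payment = 25,000 × 0.0099833 / (1 − (1+0.0099833)^−72) = £488.49.
Total outlay = 24 × £488.49 + £750.00 = £12,473.76.

£12,474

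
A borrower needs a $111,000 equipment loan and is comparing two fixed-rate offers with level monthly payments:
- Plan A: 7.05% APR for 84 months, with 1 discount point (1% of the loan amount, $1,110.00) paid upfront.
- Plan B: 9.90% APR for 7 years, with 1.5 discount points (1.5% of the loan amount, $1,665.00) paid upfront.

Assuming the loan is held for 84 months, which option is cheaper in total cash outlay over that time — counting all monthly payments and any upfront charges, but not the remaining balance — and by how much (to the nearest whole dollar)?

Plan A: monthly rate = 7.05%/12 = 0.0058750; payment = 111,000 × 0.0058750 / (1 − (1+0.0058750)^−84) = $1,678.00.
Plan B: at 9.90% the monthly rate is 0.0082500, so the payment is 111,000 × 0.0082500 / (1 − 1.0082500^−84) = $1,837.00.
Over 84 months: Plan A costs 84 × $1,678.00 + $1,110.00 = $142,062.00; Plan B costs 84 × $1,837.00 + $1,665.00 = $155,973.00.
Plan A is cheaper by $155,973.00 − $142,062.00 = $13,911.00.

Plan A by $13,911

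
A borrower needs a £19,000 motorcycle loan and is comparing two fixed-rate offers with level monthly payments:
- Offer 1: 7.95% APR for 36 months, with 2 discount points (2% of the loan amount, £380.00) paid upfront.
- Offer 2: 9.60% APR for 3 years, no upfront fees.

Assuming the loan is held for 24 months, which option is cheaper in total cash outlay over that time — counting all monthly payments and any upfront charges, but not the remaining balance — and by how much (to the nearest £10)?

Offer 2 by £30

Offer 1: monthly rate = 7.95%/12 = 0.0066250; payment = 19,000 × 0.0066250 / (1 − (1+0.0066250)^−36) = £594.95.
Offer 2: monthly rate = 9.6%/12 = 0.0080000; payment = 19,000 × 0.0080000 / (1 − (1+0.0080000)^−36) = £609.51.
Over 24 months: Offer 1 costs 24 × £594.95 + £380.00 = £14,658.80; Offer 2 costs 24 × £609.51 = £14,628.24.
Offer 2 is cheaper by £14,658.80 − £14,628.24 = £30.56.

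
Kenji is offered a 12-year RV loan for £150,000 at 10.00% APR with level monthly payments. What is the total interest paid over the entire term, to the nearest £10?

At 10.00% the monthly rate is 0.0083333, so the payment is 150,000 × 0.0083333 / (1 − 1.0083333^−144) = £1,792.62.
Total paid = 144 × £1,792.62 = £258,137.28; interest = £258,137.28 − £150,000 = £108,137.28.

£108,140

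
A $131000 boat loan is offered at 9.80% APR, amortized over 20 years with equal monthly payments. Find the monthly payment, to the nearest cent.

$1,246.87

At 9.80% the monthly rate is 0.0081667, so the payment is 131,000 × 0.0081667 / (1 − 1.0081667^−240) = $1,246.87.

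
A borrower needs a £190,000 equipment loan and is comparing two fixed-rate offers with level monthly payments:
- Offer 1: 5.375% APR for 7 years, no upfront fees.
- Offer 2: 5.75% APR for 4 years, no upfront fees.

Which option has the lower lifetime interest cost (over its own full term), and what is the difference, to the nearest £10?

Offer 2 by £15,260

Offer 1: at 5.375% the monthly rate is 0.0044792, so the payment is 190,000 × 0.0044792 / (1 − 1.0044792^−84) = £2,719.05.
Total interest on Offer 1 = 84 × £2,719.05 − £190,000 = £38,400.20.
Offer 2: monthly rate = 5.75%/12 = 0.0047917; payment = 190,000 × 0.0047917 / (1 − (1+0.0047917)^−48) = £4,440.41.
Total interest on Offer 2 = 48 × £4,440.41 − £190,000 = £23,139.68.
Offer 2 is lower by £15,260.52.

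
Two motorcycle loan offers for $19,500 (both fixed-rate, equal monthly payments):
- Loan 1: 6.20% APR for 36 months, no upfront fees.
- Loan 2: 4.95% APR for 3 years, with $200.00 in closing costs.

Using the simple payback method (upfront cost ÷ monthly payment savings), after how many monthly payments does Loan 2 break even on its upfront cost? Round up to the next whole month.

Loan 1: at 6.20% the monthly rate is 0.0051667, so the payment is 19,500 × 0.0051667 / (1 − 1.0051667^−36) = $595.00.
Loan 2: monthly rate = 4.95%/12 = 0.0041250; payment = 19,500 × 0.0041250 / (1 − (1+0.0041250)^−36) = $583.99.
Monthly savings = $595.00 − $583.99 = $11.01.
Break-even = $200.00 / $11.01 = 18.17 → 19 months.

19 months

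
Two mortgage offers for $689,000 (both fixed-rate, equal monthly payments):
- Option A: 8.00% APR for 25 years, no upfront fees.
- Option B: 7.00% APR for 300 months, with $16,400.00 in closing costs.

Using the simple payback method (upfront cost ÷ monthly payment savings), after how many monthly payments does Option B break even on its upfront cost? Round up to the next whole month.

Option A: monthly rate = 8%/12 = 0.0066667; payment = 689,000 × 0.0066667 / (1 − (1+0.0066667)^−300) = $5,317.81.
Option B: at 7.00% the monthly rate is 0.0058333, so the payment is 689,000 × 0.0058333 / (1 − 1.0058333^−300) = $4,869.71.
Monthly savings = $5,317.81 − $4,869.71 = $448.10.
Break-even = $16,400.00 / $448.10 = 36.60 → 37 months.

37 months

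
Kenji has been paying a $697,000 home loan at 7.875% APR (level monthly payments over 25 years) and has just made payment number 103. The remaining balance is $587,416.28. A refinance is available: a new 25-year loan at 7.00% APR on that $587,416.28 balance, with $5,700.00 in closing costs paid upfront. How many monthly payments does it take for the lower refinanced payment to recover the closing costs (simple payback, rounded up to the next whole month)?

Current payment = 697,000 × 7.875%/12 / (1 − (1+0.0065625)^−300) = $5,321.97.
Refinanced payment = 587,416.28 × 0.0058333 / (1 − (1+0.0058333)^−300) = $4,151.74.
Monthly savings = $5,321.97 − $4,151.74 = $1,170.23.
Break-even = $5,700.00 / $1,170.23 = 4.87 → 5 months.

5 months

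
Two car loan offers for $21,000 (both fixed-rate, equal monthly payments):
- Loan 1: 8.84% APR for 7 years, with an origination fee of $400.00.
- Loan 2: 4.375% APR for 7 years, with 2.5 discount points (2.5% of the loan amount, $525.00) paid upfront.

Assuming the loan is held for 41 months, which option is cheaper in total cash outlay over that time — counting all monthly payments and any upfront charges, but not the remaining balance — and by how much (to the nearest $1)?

Loan 2 by $1,740

Loan 1: at 8.84% the monthly rate is 0.0073667, so the payment is 21,000 × 0.0073667 / (1 − 1.0073667^−84) = $336.17.
Loan 2: at 4.375% the monthly rate is 0.0036458, so the payment is 21,000 × 0.0036458 / (1 − 1.0036458^−84) = $290.68.
Over 41 months: Loan 1 costs 41 × $336.17 + $400.00 = $14,182.97; Loan 2 costs 41 × $290.68 + $525.00 = $12,442.88.
Loan 2 is cheaper by $14,182.97 − $12,442.88 = $1,740.09.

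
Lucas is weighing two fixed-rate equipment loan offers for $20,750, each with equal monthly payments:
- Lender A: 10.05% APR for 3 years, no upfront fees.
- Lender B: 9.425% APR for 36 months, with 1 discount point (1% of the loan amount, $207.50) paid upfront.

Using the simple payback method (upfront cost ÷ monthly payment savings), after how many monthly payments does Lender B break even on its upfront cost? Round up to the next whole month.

Lender A: monthly rate = 10.05%/12 = 0.0083750; payment = 20,750 × 0.0083750 / (1 − (1+0.0083750)^−36) = $670.03.
Lender B: monthly rate = 9.425%/12 = 0.0078542; payment = 20,750 × 0.0078542 / (1 − (1+0.0078542)^−36) = $663.96.
Monthly savings = $670.03 − $663.96 = $6.07.
Break-even = $207.50 / $6.07 = 34.18 → 35 months.

35 months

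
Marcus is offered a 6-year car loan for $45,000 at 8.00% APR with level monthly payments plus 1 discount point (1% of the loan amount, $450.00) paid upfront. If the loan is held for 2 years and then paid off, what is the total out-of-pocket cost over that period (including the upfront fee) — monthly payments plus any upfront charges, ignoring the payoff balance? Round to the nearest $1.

$19,386

At 8.00% the monthly rate is 0.0066667, so the payment is 45,000 × 0.0066667 / (1 − 1.0066667^−72) = $789.00.
Total outlay = 24 × $789.00 + $450.00 = $19,386.00.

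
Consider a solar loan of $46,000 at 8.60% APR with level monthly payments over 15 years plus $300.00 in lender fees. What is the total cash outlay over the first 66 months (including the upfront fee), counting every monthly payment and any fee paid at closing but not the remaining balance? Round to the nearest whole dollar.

Monthly rate = 8.6%/12 = 0.0071667; payment = 46,000 × 0.0071667 / (1 − (1+0.0071667)^−180) = $455.68.
Total outlay = 66 × $455.68 + $300.00 = $30,374.88.

$30,375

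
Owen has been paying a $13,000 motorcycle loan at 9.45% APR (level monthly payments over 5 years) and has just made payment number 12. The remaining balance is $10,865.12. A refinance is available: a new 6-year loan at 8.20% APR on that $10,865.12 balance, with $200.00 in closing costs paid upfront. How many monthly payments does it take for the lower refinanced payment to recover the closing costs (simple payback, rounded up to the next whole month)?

3 months

Current payment = 13,000 × 9.45%/12 / (1 − (1+0.0078750)^−60) = $272.71.
Refinanced payment = 10,865.12 × 0.0068333 / (1 − (1+0.0068333)^−72) = $191.56.
Monthly savings = $272.71 − $191.56 = $81.15.
Break-even = $200.00 / $81.15 = 2.46 → 3 months.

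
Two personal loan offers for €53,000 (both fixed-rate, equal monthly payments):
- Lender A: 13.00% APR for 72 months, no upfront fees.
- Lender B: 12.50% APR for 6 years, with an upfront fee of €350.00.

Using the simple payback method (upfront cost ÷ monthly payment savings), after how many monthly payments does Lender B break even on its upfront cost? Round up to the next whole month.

26 months

Lender A: monthly rate = 13%/12 = 0.0108333; payment = 53,000 × 0.0108333 / (1 − (1+0.0108333)^−72) = €1,063.93.
Lender B: monthly rate = 12.5%/12 = 0.0104167; payment = 53,000 × 0.0104167 / (1 − (1+0.0104167)^−72) = €1,049.99.
Monthly savings = €1,063.93 − €1,049.99 = €13.94.
Break-even = €350.00 / €13.94 = 25.11 → 26 months.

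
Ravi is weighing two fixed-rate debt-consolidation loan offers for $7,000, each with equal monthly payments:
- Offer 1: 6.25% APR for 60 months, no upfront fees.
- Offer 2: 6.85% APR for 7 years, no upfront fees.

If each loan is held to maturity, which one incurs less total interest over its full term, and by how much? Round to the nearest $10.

Offer 1 by $660

Offer 1: monthly rate = 6.25%/12 = 0.0052083; payment = 7,000 × 0.0052083 / (1 − (1+0.0052083)^−60) = $136.14.
Total interest on Offer 1 = 60 × $136.14 − $7,000 = $1,168.40.
Offer 2: at 6.85% the monthly rate is 0.0057083, so the payment is 7,000 × 0.0057083 / (1 − 1.0057083^−84) = $105.14.
Total interest on Offer 2 = 84 × $105.14 − $7,000 = $1,831.76.
Offer 1 is lower by $663.36.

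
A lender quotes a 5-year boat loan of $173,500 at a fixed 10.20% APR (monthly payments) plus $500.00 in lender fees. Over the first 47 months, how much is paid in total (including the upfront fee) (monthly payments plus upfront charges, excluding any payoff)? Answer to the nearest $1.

$174,563

At 10.20% the monthly rate is 0.0085000, so the payment is 173,500 × 0.0085000 / (1 − 1.0085000^−60) = $3,703.46.
Total outlay = 47 × $3,703.46 + $500.00 = $174,562.62.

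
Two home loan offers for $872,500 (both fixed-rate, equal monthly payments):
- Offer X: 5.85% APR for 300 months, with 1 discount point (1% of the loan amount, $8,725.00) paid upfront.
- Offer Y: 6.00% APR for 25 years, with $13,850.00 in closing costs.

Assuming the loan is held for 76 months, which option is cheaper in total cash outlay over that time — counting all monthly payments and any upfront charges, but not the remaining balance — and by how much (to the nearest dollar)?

Offer X: at 5.85% the monthly rate is 0.0048750, so the payment is 872,500 × 0.0048750 / (1 − 1.0048750^−300) = $5,541.80.
Offer Y: at 6.00% the monthly rate is 0.0050000, so the payment is 872,500 × 0.0050000 / (1 − 1.0050000^−300) = $5,621.53.
Over 76 months: Offer X costs 76 × $5,541.80 + $8,725.00 = $429,901.80; Offer Y costs 76 × $5,621.53 + $13,850.00 = $441,086.28.
Offer X is cheaper by $441,086.28 − $429,901.80 = $11,184.48.

Offer X by $11,184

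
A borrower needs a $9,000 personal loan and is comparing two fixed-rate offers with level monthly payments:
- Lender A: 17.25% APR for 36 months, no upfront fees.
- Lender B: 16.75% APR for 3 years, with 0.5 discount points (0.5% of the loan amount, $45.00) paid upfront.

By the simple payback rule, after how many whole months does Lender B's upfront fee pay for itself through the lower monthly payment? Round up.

Lender A: monthly rate = 17.25%/12 = 0.0143750; payment = 9,000 × 0.0143750 / (1 − (1+0.0143750)^−36) = $322.00.
Lender B: monthly rate = 16.75%/12 = 0.0139583; payment = 9,000 × 0.0139583 / (1 − (1+0.0139583)^−36) = $319.76.
Monthly savings = $322.00 − $319.76 = $2.24.
Break-even = $45.00 / $2.24 = 20.09 → 21 months.

21 months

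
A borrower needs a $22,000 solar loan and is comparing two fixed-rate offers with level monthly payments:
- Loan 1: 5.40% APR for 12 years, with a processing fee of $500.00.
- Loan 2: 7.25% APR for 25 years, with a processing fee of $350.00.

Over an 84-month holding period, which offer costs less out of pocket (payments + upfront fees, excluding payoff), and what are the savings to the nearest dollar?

Loan 1: at 5.40% the monthly rate is 0.0045000, so the payment is 22,000 × 0.0045000 / (1 − 1.0045000^−144) = $207.92.
Loan 2: monthly rate = 7.25%/12 = 0.0060417; payment = 22,000 × 0.0060417 / (1 − (1+0.0060417)^−300) = $159.02.
Over 84 months: Loan 1 costs 84 × $207.92 + $500.00 = $17,965.28; Loan 2 costs 84 × $159.02 + $350.00 = $13,707.68.
Loan 2 is cheaper by $17,965.28 − $13,707.68 = $4,257.60.

Loan 2 by $4,258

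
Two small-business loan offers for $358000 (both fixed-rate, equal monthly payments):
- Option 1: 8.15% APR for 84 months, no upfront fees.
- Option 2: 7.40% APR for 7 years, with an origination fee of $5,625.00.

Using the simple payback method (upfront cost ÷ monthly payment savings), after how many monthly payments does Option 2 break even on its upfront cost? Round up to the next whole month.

Option 1: at 8.15% the monthly rate is 0.0067917, so the payment is 358,000 × 0.0067917 / (1 − 1.0067917^−84) = $5,606.66.
Option 2: at 7.40% the monthly rate is 0.0061667, so the payment is 358,000 × 0.0061667 / (1 − 1.0061667^−84) = $5,473.45.
Monthly savings = $5,606.66 − $5,473.45 = $133.21.
Break-even = $5,625.00 / $133.21 = 42.23 → 43 months.

43 months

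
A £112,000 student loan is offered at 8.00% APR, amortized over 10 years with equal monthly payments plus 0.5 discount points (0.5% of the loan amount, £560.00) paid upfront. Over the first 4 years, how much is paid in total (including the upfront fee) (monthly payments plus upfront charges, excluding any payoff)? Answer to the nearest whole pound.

Monthly rate = 8%/12 = 0.0066667; payment = 112,000 × 0.0066667 / (1 − (1+0.0066667)^−120) = £1,358.87.
Total outlay = 48 × £1,358.87 + £560.00 = £65,785.76.

£65,786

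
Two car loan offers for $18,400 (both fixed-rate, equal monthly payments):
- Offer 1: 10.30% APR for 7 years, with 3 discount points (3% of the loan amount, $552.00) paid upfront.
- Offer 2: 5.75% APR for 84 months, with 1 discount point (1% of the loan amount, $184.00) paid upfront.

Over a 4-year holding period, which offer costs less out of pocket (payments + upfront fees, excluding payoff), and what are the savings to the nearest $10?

Offer 1: monthly rate = 10.3%/12 = 0.0085833; payment = 18,400 × 0.0085833 / (1 − (1+0.0085833)^−84) = $308.32.
Offer 2: at 5.75% the monthly rate is 0.0047917, so the payment is 18,400 × 0.0047917 / (1 − 1.0047917^−84) = $266.60.
Over 48 months: Offer 1 costs 48 × $308.32 + $552.00 = $15,351.36; Offer 2 costs 48 × $266.60 + $184.00 = $12,980.80.
Offer 2 is cheaper by $15,351.36 − $12,980.80 = $2,370.56.

Offer 2 by $2,370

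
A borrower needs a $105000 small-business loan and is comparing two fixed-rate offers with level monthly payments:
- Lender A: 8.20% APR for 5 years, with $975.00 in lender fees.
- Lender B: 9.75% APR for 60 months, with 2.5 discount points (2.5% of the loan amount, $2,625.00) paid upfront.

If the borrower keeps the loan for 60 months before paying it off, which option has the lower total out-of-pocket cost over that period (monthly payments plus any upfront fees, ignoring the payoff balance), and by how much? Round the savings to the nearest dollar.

Lender A by $6,388

Lender A: monthly rate = 8.2%/12 = 0.0068333; payment = 105,000 × 0.0068333 / (1 − (1+0.0068333)^−60) = $2,139.09.
Lender B: at 9.75% the monthly rate is 0.0081250, so the payment is 105,000 × 0.0081250 / (1 − 1.0081250^−60) = $2,218.05.
Over 60 months: Lender A costs 60 × $2,139.09 + $975.00 = $129,320.40; Lender B costs 60 × $2,218.05 + $2,625.00 = $135,708.00.
Lender A is cheaper by $135,708.00 − $129,320.40 = $6,387.60.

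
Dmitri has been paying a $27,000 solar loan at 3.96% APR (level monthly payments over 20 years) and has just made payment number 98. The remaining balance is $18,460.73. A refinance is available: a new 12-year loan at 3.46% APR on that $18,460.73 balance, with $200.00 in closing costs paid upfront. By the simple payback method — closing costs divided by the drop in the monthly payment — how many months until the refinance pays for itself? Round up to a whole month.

Current payment = 27,000 × 3.96%/12 / (1 − (1+0.0033000)^−240) = $163.05.
Refinanced payment = 18,460.73 × 0.0028833 / (1 − (1+0.0028833)^−144) = $156.83.
Monthly savings = $163.05 − $156.83 = $6.22.
Break-even = $200.00 / $6.22 = 32.15 → 33 months.

33 months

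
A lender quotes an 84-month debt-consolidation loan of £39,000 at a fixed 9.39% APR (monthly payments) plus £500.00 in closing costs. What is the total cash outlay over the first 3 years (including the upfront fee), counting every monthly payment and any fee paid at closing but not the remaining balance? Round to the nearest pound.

At 9.39% the monthly rate is 0.0078250, so the payment is 39,000 × 0.0078250 / (1 − 1.0078250^−84) = £635.22.
Total outlay = 36 × £635.22 + £500.00 = £23,367.92.

£23,368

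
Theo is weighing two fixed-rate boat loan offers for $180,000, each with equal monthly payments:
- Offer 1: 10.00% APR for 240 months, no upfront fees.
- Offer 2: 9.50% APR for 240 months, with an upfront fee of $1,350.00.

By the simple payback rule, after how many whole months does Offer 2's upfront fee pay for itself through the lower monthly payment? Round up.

23 months

Offer 1: monthly rate = 10%/12 = 0.0083333; payment = 180,000 × 0.0083333 / (1 − (1+0.0083333)^−240) = $1,737.04.
Offer 2: monthly rate = 9.5%/12 = 0.0079167; payment = 180,000 × 0.0079167 / (1 − (1+0.0079167)^−240) = $1,677.84.
Monthly savings = $1,737.04 − $1,677.84 = $59.20.
Break-even = $1,350.00 / $59.20 = 22.80 → 23 months.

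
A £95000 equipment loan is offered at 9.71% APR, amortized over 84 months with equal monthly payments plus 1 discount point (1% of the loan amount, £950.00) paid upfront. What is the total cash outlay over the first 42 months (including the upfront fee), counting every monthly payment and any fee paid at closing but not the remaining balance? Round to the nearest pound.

At 9.71% the monthly rate is 0.0080917, so the payment is 95,000 × 0.0080917 / (1 − 1.0080917^−84) = £1,562.91.
Total outlay = 42 × £1,562.91 + £950.00 = £66,592.22.

£66,592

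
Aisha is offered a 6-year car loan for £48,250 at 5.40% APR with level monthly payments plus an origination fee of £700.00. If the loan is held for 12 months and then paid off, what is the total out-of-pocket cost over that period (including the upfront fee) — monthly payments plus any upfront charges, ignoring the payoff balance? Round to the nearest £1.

Monthly rate = 5.4%/12 = 0.0045000; payment = 48,250 × 0.0045000 / (1 − (1+0.0045000)^−72) = £786.05.
Total outlay = 12 × £786.05 + £700.00 = £10,132.60.

£10,133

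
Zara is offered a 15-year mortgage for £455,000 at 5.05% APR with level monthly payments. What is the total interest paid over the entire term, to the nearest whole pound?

Monthly rate = 5.05%/12 = 0.0042083; payment = 455,000 × 0.0042083 / (1 − (1+0.0042083)^−180) = £3,609.97.
Total paid = 180 × £3,609.97 = £649,794.60; interest = £649,794.60 − £455,000 = £194,794.60.

£194,795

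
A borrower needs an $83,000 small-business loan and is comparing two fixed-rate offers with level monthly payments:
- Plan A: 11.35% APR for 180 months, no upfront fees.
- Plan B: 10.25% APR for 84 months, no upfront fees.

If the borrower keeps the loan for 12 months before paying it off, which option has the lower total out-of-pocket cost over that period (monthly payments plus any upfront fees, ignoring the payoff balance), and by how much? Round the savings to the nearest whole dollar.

Plan A by $5,123

Plan A: at 11.35% the monthly rate is 0.0094583, so the payment is 83,000 × 0.0094583 / (1 − 1.0094583^−180) = $961.70.
Plan B: monthly rate = 10.25%/12 = 0.0085417; payment = 83,000 × 0.0085417 / (1 − (1+0.0085417)^−84) = $1,388.64.
Over 12 months: Plan A costs 12 × $961.70 = $11,540.40; Plan B costs 12 × $1,388.64 = $16,663.68.
Plan A is cheaper by $16,663.68 − $11,540.40 = $5,123.28.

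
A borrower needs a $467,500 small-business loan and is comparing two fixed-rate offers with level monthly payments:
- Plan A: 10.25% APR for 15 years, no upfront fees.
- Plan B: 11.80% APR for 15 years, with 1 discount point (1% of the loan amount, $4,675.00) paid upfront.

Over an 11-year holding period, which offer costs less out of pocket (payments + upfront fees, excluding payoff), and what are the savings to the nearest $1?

Plan A: at 10.25% the monthly rate is 0.0085417, so the payment is 467,500 × 0.0085417 / (1 − 1.0085417^−180) = $5,095.52.
Plan B: at 11.80% the monthly rate is 0.0098333, so the payment is 467,500 × 0.0098333 / (1 − 1.0098333^−180) = $5,550.77.
Over 132 months: Plan A costs 132 × $5,095.52 = $672,608.64; Plan B costs 132 × $5,550.77 + $4,675.00 = $737,376.64.
Plan A is cheaper by $737,376.64 − $672,608.64 = $64,768.00.

Plan A by $64,768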